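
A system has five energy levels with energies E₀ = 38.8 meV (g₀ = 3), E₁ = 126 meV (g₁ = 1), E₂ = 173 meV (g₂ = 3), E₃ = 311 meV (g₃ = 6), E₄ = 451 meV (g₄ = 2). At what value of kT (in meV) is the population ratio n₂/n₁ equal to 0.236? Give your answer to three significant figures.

n₂/n₁ = (g₂/g₁) exp[−(E₂−E₁)/kT] = 0.236.
⇒ (E₂−E₁)/kT = ln((3/1)/0.236) = ln(12.712) = 2.5425.
kT = 47 meV / 2.5425 = 18.5 meV.

18.5 meV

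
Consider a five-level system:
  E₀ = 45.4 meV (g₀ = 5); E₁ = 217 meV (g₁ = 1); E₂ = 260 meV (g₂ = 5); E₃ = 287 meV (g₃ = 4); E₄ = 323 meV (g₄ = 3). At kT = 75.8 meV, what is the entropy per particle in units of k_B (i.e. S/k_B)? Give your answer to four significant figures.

Eᵢ/kT = 0.598945, 2.86280, 3.43008, 3.78628, 4.26121.
Z = Σ gᵢe^(−Eᵢ/kT) = 5·e^(−0.598945) + 1·e^(−2.86280) + 5·e^(−3.43008) + 4·e^(−3.78628) + 3·e^(−4.26121) = 2.74695 + 0.0571086 + 0.161922 + 0.0907193 + 0.0423157 = 3.09902.
⟨E⟩ = Σ EᵢPᵢ = 70.6379 meV.
S/k_B = ln Z + ⟨E⟩/kT = ln(3.09902) + 70.6379/75.8 = 1.13109 + 0.931898 = 2.063.

2.063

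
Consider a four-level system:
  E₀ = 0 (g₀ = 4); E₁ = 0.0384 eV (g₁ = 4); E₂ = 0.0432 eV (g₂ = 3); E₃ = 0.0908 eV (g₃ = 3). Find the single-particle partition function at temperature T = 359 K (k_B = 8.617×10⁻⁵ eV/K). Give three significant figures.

k_BT = 8.617×10⁻⁵ × 359 K = 0.030935 eV.
Eᵢ/kT = 0, 1.2413, 1.3965, 2.9352.
Z = Σ gᵢe^(−Eᵢ/kT) = 4·e^(−0) + 4·e^(−1.2413) + 3·e^(−1.3965) + 3·e^(−2.9352) = 4.0000 + 1.1560 + 0.74238 + 0.15936 = 6.0577.

Z = 6.06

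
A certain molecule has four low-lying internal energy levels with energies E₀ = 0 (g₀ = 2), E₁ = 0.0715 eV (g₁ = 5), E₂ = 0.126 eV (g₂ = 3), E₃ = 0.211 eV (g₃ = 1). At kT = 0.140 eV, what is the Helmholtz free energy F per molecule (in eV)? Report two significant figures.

-0.26 eV

Eᵢ/kT = 0, 0.5107, 0.9000, 1.507.
Z = Σ gᵢe^(−Eᵢ/kT) = 2·e^(−0) + 5·e^(−0.5107) + 3·e^(−0.9000) + 1·e^(−1.507) = 2.000 + 3.000 + 1.220 + 0.2216 = 6.442.
F = −kT ln Z = −0.140 × ln(6.442) = −0.140 × 1.863 = -0.26 eV.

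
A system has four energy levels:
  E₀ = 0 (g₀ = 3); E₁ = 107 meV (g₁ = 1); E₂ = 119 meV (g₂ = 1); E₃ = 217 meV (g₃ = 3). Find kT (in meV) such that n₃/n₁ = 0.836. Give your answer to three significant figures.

n₃/n₁ = (g₃/g₁) exp[−(E₃−E₁)/kT] = 0.836.
⇒ (E₃−E₁)/kT = ln((3/1)/0.836) = ln(3.5885) = 1.2777.
kT = 110 meV / 1.2777 = 86.1 meV.

86.1 meV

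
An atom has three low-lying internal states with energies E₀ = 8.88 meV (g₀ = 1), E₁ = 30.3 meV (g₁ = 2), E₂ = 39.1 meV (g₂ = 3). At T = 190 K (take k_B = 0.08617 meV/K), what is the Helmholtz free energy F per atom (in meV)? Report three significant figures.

-2.58 meV

k_BT = 0.08617 × 190 K = 16.372 meV.
Eᵢ/kT = 0.54239, 1.8507, 2.3882.
Z = Σ gᵢe^(−Eᵢ/kT) = 1·e^(−0.54239) + 2·e^(−1.8507) + 3·e^(−2.3882) = 0.58136 + 0.31425 + 0.27538 = 1.1710.
F = −kT ln Z = −16.372 × ln(1.1710) = −16.372 × 0.15786 = -2.58 meV.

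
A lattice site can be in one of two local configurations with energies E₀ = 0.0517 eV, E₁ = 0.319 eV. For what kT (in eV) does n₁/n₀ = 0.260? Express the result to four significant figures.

n₁/n₀ = exp[−(E₁−E₀)/kT] = 0.260.
⇒ (E₁−E₀)/kT = ln(1/0.260) = ln(3.84615) = 1.34707.
kT = 0.2673 eV / 1.34707 = 0.1984 eV.

0.1984 eV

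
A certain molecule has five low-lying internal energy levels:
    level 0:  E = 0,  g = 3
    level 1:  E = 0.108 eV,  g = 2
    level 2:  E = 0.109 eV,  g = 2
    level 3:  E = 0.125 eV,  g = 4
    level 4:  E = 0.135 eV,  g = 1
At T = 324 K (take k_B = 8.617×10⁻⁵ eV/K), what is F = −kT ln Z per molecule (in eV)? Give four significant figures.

k_BT = 8.617×10⁻⁵ × 324 K = 0.0279191 eV.
Eᵢ/kT = 0, 3.86832, 3.90414, 4.47722, 4.83540.
Z = Σ gᵢe^(−Eᵢ/kT) = 3·e^(−0) + 2·e^(−3.86832) + 2·e^(−3.90414) + 4·e^(−4.47722) + 1·e^(−4.83540) = 3.00000 + 0.0417869 + 0.0403166 + 0.0454599 + 0.00794351 = 3.13551.
F = −kT ln Z = −0.0279191 × ln(3.13551) = −0.0279191 × 1.14279 = -0.03191 eV.

-0.03191 eV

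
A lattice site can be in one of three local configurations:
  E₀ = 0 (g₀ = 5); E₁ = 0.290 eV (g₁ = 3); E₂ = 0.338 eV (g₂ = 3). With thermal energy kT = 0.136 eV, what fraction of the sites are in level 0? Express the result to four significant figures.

Eᵢ/kT = 0, 2.13235, 2.48529.
Z = Σ gᵢe^(−Eᵢ/kT) = 5·e^(−0) + 3·e^(−2.13235) + 3·e^(−2.48529) = 5.00000 + 0.355675 + 0.249904 = 5.60558.
P₀ = g₀ e^(−E₀/kT) / Z = 5.00000/5.60558 = 0.8920.

0.8920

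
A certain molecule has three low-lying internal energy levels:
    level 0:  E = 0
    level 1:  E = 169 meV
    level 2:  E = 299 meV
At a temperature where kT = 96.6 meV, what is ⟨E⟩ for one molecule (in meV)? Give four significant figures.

35.20 meV

Eᵢ/kT = 0, 1.74948, 3.09524.
Z = Σ e^(−Eᵢ/kT) = e^(−0) + e^(−1.74948) + e^(−3.09524) = 1.00000 + 0.173864 + 0.0452641 = 1.21913.
⟨E⟩ = Σ Eᵢ e^(−Eᵢ/kT) / Z = (0·1.00000 + 169·0.173864 + 299·0.0452641) / 1.21913 = 35.20 meV.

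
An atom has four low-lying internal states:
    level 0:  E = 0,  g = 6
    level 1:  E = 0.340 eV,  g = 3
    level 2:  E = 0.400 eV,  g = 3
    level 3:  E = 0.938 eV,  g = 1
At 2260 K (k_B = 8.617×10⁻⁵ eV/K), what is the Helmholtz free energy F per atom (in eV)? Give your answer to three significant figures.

-0.377 eV

k_BT = 8.617×10⁻⁵ × 2260 K = 0.19474 eV.
Eᵢ/kT = 0, 1.7459, 2.0540, 4.8167.
Z = Σ gᵢe^(−Eᵢ/kT) = 6·e^(−0) + 3·e^(−1.7459) + 3·e^(−2.0540) + 1·e^(−4.8167) = 6.0000 + 0.52346 + 0.38466 + 0.0080935 = 6.9162.
F = −kT ln Z = −0.19474 × ln(6.9162) = −0.19474 × 1.9339 = -0.377 eV.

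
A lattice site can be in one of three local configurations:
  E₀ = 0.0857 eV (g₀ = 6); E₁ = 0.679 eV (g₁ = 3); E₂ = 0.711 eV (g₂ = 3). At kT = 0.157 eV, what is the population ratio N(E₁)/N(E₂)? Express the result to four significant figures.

n₁/n₂ = (g₁/g₂) exp[−(E₁−E₂)/kT] = (3/3) × exp(−(-0.032 eV)/(0.157 eV)) = (3/3) × exp(0.203822) = 1.226.

1.226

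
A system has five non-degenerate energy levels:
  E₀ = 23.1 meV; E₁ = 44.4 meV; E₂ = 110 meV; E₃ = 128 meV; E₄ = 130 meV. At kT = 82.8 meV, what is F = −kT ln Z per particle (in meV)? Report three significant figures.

-58.5 meV

Eᵢ/kT = 0.27899, 0.53623, 1.3285, 1.5459, 1.5700.
Z = Σ e^(−Eᵢ/kT) = e^(−0.27899) + e^(−0.53623) + e^(−1.3285) + e^(−1.5459) + e^(−1.5700) = 0.75655 + 0.58495 + 0.26487 + 0.21312 + 0.20805 = 2.0275.
F = −kT ln Z = −82.8 × ln(2.0275) = −82.8 × 0.70680 = -58.5 meV.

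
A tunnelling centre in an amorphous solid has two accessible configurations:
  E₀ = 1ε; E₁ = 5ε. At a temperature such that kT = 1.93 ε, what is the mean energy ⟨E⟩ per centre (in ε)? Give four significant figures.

Eᵢ/kT = 0.518135, 2.59067.
Z = Σ e^(−Eᵢ/kT) = e^(−0.518135) + e^(−2.59067) = 0.595630 + 0.0749698 = 0.670600.
⟨E⟩ = Σ Eᵢ e^(−Eᵢ/kT) / Z = (1·0.595630 + 5·0.0749698) / 0.670600 = 1.447 ε.

1.447 ε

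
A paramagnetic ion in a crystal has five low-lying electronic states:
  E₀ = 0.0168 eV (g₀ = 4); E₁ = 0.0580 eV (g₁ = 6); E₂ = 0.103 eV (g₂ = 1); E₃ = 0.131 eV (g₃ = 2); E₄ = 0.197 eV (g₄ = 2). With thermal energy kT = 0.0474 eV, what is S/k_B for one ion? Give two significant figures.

2.4

Eᵢ/kT = 0.3544, 1.224, 2.173, 2.764, 4.156.
Z = Σ gᵢe^(−Eᵢ/kT) = 4·e^(−0.3544) + 6·e^(−1.224) + 1·e^(−2.173) + 2·e^(−2.764) + 2·e^(−4.156) = 2.806 + 1.764 + 0.1138 + 0.1261 + 0.03134 = 4.841.
⟨E⟩ = Σ EᵢPᵢ = 0.03798 eV.
S/k_B = ln Z + ⟨E⟩/kT = ln(4.841) + 0.03798/0.0474 = 1.577 + 0.8013 = 2.4.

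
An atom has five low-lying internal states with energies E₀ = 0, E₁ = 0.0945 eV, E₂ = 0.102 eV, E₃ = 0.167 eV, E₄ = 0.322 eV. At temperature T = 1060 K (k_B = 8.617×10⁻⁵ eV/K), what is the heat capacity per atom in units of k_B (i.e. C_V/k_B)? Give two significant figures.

k_BT = 8.617×10⁻⁵ × 1060 K = 0.09134 eV.
Eᵢ/kT = 0, 1.035, 1.117, 1.828, 3.525.
Z = Σ e^(−Eᵢ/kT) = e^(−0) + e^(−1.035) + e^(−1.117) + e^(−1.828) + e^(−3.525) = 1.000 + 0.3552 + 0.3273 + 0.1607 + 0.02945 = 1.873.
⟨E⟩ = 0.05514 eV, ⟨E²⟩ = 0.007535 eV².
C_V/k_B = (⟨E²⟩ − ⟨E⟩²)/(kT)² = (0.007535 − 0.003040)/0.008343 = 0.54.

0.54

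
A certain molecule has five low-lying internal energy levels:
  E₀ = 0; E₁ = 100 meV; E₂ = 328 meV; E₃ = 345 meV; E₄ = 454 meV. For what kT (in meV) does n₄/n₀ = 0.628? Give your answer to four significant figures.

n₄/n₀ = exp[−(E₄−E₀)/kT] = 0.628.
⇒ (E₄−E₀)/kT = ln(1/0.628) = ln(1.59236) = 0.465217.
kT = 454 meV / 0.465217 = 975.9 meV.

975.9 meV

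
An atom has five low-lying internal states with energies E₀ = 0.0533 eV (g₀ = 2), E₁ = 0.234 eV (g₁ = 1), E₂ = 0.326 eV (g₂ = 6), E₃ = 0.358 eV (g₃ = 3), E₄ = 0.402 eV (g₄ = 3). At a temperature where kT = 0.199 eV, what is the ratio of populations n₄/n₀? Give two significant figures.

n₄/n₀ = (g₄/g₀) exp[−(E₄−E₀)/kT] = (3/2) × exp(−(0.3487 eV)/(0.199 eV)) = (3/2) × exp(-1.752) = 0.26.

0.26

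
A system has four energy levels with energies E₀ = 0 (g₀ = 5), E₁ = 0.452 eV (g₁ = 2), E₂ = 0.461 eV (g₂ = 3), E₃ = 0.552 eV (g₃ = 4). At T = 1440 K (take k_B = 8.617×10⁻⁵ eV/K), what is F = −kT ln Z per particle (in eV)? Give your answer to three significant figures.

-0.204 eV

k_BT = 8.617×10⁻⁵ × 1440 K = 0.12408 eV.
Eᵢ/kT = 0, 3.6428, 3.7153, 4.4487.
Z = Σ gᵢe^(−Eᵢ/kT) = 5·e^(−0) + 2·e^(−3.6428) + 3·e^(−3.7153) + 4·e^(−4.4487) = 5.0000 + 0.052358 + 0.073044 + 0.046775 = 5.1722.
F = −kT ln Z = −0.12408 × ln(5.1722) = −0.12408 × 1.6433 = -0.204 eV.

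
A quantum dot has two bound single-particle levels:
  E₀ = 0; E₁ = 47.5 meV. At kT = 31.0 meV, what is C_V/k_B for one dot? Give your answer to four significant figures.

0.3430

Eᵢ/kT = 0, 1.53226.
Z = Σ e^(−Eᵢ/kT) = e^(−0) + e^(−1.53226) = 1.00000 + 0.216047 = 1.21605.
⟨E⟩ = 8.43899 meV, ⟨E²⟩ = 400.852 meV².
C_V/k_B = (⟨E²⟩ − ⟨E⟩²)/(kT)² = (400.852 − 71.2166)/961.000 = 0.3430.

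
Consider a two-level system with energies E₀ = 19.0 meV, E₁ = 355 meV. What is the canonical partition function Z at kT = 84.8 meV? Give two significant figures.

Eᵢ/kT = 0.2241, 4.186.
Z = Σ e^(−Eᵢ/kT) = e^(−0.2241) + e^(−4.186) = 0.7992 + 0.01521 = 0.8144.

Z = 0.81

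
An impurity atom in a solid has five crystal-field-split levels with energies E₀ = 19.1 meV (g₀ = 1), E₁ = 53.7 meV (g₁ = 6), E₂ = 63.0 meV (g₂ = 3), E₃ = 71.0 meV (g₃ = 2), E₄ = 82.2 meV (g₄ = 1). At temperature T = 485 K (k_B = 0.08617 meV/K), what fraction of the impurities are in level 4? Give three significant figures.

k_BT = 0.08617 × 485 K = 41.792 meV.
Eᵢ/kT = 0.45703, 1.2849, 1.5075, 1.6989, 1.9669.
Z = Σ gᵢe^(−Eᵢ/kT) = 1·e^(−0.45703) + 6·e^(−1.2849) + 3·e^(−1.5075) + 2·e^(−1.6989) + 1·e^(−1.9669) = 0.63316 + 1.6601 + 0.66439 + 0.36577 + 0.13989 = 3.4633.
P₄ = g₄ e^(−E₄/kT) / Z = 0.13989/3.4633 = 0.0404.

0.0404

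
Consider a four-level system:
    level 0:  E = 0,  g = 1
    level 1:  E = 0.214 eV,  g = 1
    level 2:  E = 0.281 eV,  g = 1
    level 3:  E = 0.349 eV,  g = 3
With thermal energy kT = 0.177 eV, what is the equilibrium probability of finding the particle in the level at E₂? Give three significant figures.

Eᵢ/kT = 0, 1.2090, 1.5876, 1.9718.
Z = Σ gᵢe^(−Eᵢ/kT) = 1·e^(−0) + 1·e^(−1.2090) + 1·e^(−1.5876) + 3·e^(−1.9718) = 1.0000 + 0.29850 + 0.20442 + 0.41762 = 1.9205.
P₂ = g₂ e^(−E₂/kT) / Z = 0.20442/1.9205 = 0.106.

0.106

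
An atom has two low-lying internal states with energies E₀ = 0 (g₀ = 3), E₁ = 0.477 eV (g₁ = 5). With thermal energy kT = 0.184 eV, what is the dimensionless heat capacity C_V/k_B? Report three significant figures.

0.663

Eᵢ/kT = 0, 2.5924.
Z = Σ gᵢe^(−Eᵢ/kT) = 3·e^(−0) + 5·e^(−2.5924) = 3.0000 + 0.37420 = 3.3742.
⟨E⟩ = 0.052899 eV, ⟨E²⟩ = 0.025233 eV².
C_V/k_B = (⟨E²⟩ − ⟨E⟩²)/(kT)² = (0.025233 − 0.0027983)/0.033856 = 0.663.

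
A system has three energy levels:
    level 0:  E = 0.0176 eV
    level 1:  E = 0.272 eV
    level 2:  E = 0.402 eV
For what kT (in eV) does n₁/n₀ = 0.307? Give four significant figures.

0.2154 eV

n₁/n₀ = exp[−(E₁−E₀)/kT] = 0.307.
⇒ (E₁−E₀)/kT = ln(1/0.307) = ln(3.25733) = 1.18091.
kT = 0.2544 eV / 1.18091 = 0.2154 eV.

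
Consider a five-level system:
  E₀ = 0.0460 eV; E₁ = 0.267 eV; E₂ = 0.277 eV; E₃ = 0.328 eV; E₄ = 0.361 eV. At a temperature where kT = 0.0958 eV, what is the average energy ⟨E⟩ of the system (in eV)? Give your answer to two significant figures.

0.10 eV

Eᵢ/kT = 0.4802, 2.787, 2.891, 3.424, 3.768.
Z = Σ e^(−Eᵢ/kT) = e^(−0.4802) + e^(−2.787) + e^(−2.891) + e^(−3.424) + e^(−3.768) = 0.6187 + 0.06161 + 0.05552 + 0.03258 + 0.02310 = 0.7915.
⟨E⟩ = Σ Eᵢ e^(−Eᵢ/kT) / Z = (0.0460·0.6187 + 0.267·0.06161 + 0.277·0.05552 + 0.328·0.03258 + 0.361·0.02310) / 0.7915 = 0.10 eV.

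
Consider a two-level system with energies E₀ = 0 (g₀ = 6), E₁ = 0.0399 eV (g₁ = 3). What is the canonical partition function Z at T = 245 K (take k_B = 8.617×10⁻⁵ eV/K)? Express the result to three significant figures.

k_BT = 8.617×10⁻⁵ × 245 K = 0.021112 eV.
Eᵢ/kT = 0, 1.8899.
Z = Σ gᵢe^(−Eᵢ/kT) = 6·e^(−0) + 3·e^(−1.8899) = 6.0000 + 0.45326 = 6.4533.

Z = 6.45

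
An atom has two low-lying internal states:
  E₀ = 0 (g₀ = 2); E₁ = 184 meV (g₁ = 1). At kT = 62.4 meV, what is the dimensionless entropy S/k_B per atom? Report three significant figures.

Eᵢ/kT = 0, 2.9487.
Z = Σ gᵢe^(−Eᵢ/kT) = 2·e^(−0) + 1·e^(−2.9487) = 2.0000 + 0.052408 = 2.0524.
⟨E⟩ = Σ EᵢPᵢ = 4.6984 meV.
S/k_B = ln Z + ⟨E⟩/kT = ln(2.0524) + 4.6984/62.4 = 0.71901 + 0.075295 = 0.794.

0.794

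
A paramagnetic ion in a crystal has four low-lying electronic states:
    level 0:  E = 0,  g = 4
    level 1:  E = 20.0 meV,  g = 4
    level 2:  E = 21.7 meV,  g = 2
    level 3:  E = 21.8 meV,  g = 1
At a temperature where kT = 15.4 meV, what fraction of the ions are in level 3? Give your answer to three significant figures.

0.0417

Eᵢ/kT = 0, 1.2987, 1.4091, 1.4156.
Z = Σ gᵢe^(−Eᵢ/kT) = 4·e^(−0) + 4·e^(−1.2987) + 2·e^(−1.4091) + 1·e^(−1.4156) = 4.0000 + 1.0915 + 0.48873 + 0.24278 = 5.8230.
P₃ = g₃ e^(−E₃/kT) / Z = 0.24278/5.8230 = 0.0417.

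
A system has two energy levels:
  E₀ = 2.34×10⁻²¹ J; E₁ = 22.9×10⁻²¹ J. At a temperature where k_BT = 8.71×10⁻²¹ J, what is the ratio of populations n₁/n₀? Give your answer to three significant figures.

0.0944

n₁/n₀ = exp[−(E₁−E₀)/kT] = exp(−(20.56 ×10⁻²¹ J)/(8.71 ×10⁻²¹ J)) = exp(-2.3605) = 0.0944.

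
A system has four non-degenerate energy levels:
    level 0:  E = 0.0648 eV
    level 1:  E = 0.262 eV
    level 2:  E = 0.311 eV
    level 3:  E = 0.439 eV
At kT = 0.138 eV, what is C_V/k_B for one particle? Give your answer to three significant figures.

0.715

Eᵢ/kT = 0.46957, 1.8986, 2.2536, 3.1812.
Z = Σ e^(−Eᵢ/kT) = e^(−0.46957) + e^(−1.8986) + e^(−2.2536) + e^(−3.1812) = 0.62527 + 0.14978 + 0.10502 + 0.041536 = 0.92161.
⟨E⟩ = 0.14177 eV, ⟨E²⟩ = 0.033712 eV².
C_V/k_B = (⟨E²⟩ − ⟨E⟩²)/(kT)² = (0.033712 − 0.020099)/0.019044 = 0.715.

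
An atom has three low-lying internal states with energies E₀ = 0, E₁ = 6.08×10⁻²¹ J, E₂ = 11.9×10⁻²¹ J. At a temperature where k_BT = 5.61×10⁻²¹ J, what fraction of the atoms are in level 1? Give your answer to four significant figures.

0.2320

Eᵢ/kT = 0, 1.08378, 2.12121.
Z = Σ e^(−Eᵢ/kT) = e^(−0) + e^(−1.08378) + e^(−2.12121) = 1.00000 + 0.338314 + 0.119886 = 1.45820.
P₁ = e^(−E₁/kT) / Z = 0.338314/1.45820 = 0.2320.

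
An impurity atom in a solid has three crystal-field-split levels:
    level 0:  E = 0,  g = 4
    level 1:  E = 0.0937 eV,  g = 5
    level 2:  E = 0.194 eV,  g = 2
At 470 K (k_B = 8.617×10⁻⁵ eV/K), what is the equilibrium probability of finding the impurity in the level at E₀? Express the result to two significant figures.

k_BT = 8.617×10⁻⁵ × 470 K = 0.04050 eV.
Eᵢ/kT = 0, 2.314, 4.790.
Z = Σ gᵢe^(−Eᵢ/kT) = 4·e^(−0) + 5·e^(−2.314) + 2·e^(−4.790) = 4.000 + 0.4943 + 0.01662 = 4.511.
P₀ = g₀ e^(−E₀/kT) / Z = 4.000/4.511 = 0.89.

0.89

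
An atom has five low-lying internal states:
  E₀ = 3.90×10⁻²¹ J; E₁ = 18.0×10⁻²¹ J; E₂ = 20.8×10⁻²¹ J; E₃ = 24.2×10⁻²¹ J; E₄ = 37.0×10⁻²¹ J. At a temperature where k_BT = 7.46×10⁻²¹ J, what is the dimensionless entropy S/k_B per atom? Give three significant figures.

0.852

Eᵢ/kT = 0.52279, 2.4129, 2.7882, 3.2440, 4.9598.
Z = Σ e^(−Eᵢ/kT) = e^(−0.52279) + e^(−2.4129) + e^(−2.7882) + e^(−3.2440) + e^(−4.9598) = 0.59286 + 0.089555 + 0.061532 + 0.039008 + 0.0070143 = 0.78997.
⟨E⟩ = Σ EᵢPᵢ = 8.1111 ×10⁻²¹ J.
S/k_B = ln Z + ⟨E⟩/kT = ln(0.78997) + 8.1111/7.46 = -0.23576 + 1.0873 = 0.852.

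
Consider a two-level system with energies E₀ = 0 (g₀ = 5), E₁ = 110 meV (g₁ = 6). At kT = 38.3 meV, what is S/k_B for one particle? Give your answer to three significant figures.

Eᵢ/kT = 0, 2.8721.
Z = Σ gᵢe^(−Eᵢ/kT) = 5·e^(−0) + 6·e^(−2.8721) = 5.0000 + 0.33948 = 5.3395.
⟨E⟩ = Σ EᵢPᵢ = 6.9937 meV.
S/k_B = ln Z + ⟨E⟩/kT = ln(5.3395) + 6.9937/38.3 = 1.6751 + 0.18260 = 1.86.

1.86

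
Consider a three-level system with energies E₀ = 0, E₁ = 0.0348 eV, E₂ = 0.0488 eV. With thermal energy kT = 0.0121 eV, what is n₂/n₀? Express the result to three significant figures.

0.0177

n₂/n₀ = exp[−(E₂−E₀)/kT] = exp(−(0.0488 eV)/(0.0121 eV)) = exp(-4.0331) = 0.0177.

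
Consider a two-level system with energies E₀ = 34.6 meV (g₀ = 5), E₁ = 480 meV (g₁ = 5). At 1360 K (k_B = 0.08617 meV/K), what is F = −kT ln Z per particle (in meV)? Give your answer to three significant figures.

k_BT = 0.08617 × 1360 K = 117.19 meV.
Eᵢ/kT = 0.29525, 4.0959.
Z = Σ gᵢe^(−Eᵢ/kT) = 5·e^(−0.29525) + 5·e^(−4.0959) = 3.7217 + 0.083204 = 3.8049.
F = −kT ln Z = −117.19 × ln(3.8049) = −117.19 × 1.3363 = -157 meV.

-157 meV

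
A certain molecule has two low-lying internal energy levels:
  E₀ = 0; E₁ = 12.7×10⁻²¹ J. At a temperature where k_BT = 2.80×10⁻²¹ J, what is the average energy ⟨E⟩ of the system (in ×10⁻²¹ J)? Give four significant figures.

0.1347 ×10⁻²¹ J

Eᵢ/kT = 0, 4.53571.
Z = Σ e^(−Eᵢ/kT) = e^(−0) + e^(−4.53571) = 1.00000 + 0.0107193 = 1.01072.
⟨E⟩ = Σ Eᵢ e^(−Eᵢ/kT) / Z = (0·1.00000 + 12.7·0.0107193) / 1.01072 = 0.1347 ×10⁻²¹ J.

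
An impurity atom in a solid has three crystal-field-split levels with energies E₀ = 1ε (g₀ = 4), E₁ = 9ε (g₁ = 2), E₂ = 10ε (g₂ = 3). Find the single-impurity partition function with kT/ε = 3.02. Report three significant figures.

Z = 3.08

Eᵢ/kT = 0.33113, 2.9801, 3.3113.
Z = Σ gᵢe^(−Eᵢ/kT) = 4·e^(−0.33113) + 2·e^(−2.9801) + 3·e^(−3.3113) = 2.8724 + 0.10158 + 0.10941 = 3.0834.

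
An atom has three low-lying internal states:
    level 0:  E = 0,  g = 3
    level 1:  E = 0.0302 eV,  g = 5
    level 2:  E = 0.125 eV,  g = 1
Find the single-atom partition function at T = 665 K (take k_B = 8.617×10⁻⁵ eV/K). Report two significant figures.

Z = 6.1

k_BT = 8.617×10⁻⁵ × 665 K = 0.05730 eV.
Eᵢ/kT = 0, 0.5271, 2.182.
Z = Σ gᵢe^(−Eᵢ/kT) = 3·e^(−0) + 5·e^(−0.5271) + 1·e^(−2.182) = 3.000 + 2.952 + 0.1128 = 6.065.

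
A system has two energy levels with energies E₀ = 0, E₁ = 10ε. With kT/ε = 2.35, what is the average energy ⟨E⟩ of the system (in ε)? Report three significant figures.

Eᵢ/kT = 0, 4.2553.
Z = Σ e^(−Eᵢ/kT) = e^(−0) + e^(−4.2553) = 1.0000 + 0.014189 = 1.0142.
⟨E⟩ = Σ Eᵢ e^(−Eᵢ/kT) / Z = (0·1.0000 + 10·0.014189) / 1.0142 = 0.140 ε.

0.140 ε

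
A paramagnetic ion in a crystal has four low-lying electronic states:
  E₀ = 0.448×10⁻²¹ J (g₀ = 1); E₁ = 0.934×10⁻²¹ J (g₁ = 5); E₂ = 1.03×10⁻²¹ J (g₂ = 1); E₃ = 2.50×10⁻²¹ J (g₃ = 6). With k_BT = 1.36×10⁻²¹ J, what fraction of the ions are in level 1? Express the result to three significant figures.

Eᵢ/kT = 0.32941, 0.68676, 0.75735, 1.8382.
Z = Σ gᵢe^(−Eᵢ/kT) = 1·e^(−0.32941) + 5·e^(−0.68676) + 1·e^(−0.75735) + 6·e^(−1.8382) = 0.71935 + 2.5160 + 0.46891 + 0.95462 = 4.6589.
P₁ = g₁ e^(−E₁/kT) / Z = 2.5160/4.6589 = 0.540.

0.540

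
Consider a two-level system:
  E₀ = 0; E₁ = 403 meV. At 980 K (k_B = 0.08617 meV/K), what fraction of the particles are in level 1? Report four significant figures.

0.008390

k_BT = 0.08617 × 980 K = 84.4466 meV.
Eᵢ/kT = 0, 4.77225.
Z = Σ e^(−Eᵢ/kT) = e^(−0) + e^(−4.77225) = 1.00000 + 0.00846132 = 1.00846.
P₁ = e^(−E₁/kT) / Z = 0.00846132/1.00846 = 0.008390.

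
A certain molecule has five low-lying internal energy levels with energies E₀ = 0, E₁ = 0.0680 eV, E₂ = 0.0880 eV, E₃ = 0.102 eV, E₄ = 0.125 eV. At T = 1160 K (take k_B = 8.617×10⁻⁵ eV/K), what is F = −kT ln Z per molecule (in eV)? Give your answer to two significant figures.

-0.094 eV

k_BT = 8.617×10⁻⁵ × 1160 K = 0.09996 eV.
Eᵢ/kT = 0, 0.6803, 0.8804, 1.020, 1.251.
Z = Σ e^(−Eᵢ/kT) = e^(−0) + e^(−0.6803) + e^(−0.8804) + e^(−1.020) + e^(−1.251) = 1.000 + 0.5065 + 0.4146 + 0.3606 + 0.2862 = 2.568.
F = −kT ln Z = −0.09996 × ln(2.568) = −0.09996 × 0.9431 = -0.094 eV.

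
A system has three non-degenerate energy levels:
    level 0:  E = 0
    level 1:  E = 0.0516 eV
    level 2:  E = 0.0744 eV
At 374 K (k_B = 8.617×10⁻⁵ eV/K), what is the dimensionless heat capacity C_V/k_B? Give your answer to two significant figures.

0.62

k_BT = 8.617×10⁻⁵ × 374 K = 0.03223 eV.
Eᵢ/kT = 0, 1.601, 2.308.
Z = Σ e^(−Eᵢ/kT) = e^(−0) + e^(−1.601) + e^(−2.308) = 1.000 + 0.2017 + 0.09946 = 1.301.
⟨E⟩ = 0.01369 eV, ⟨E²⟩ = 0.0008360 eV².
C_V/k_B = (⟨E²⟩ − ⟨E⟩²)/(kT)² = (0.0008360 − 0.0001874)/0.001039 = 0.62.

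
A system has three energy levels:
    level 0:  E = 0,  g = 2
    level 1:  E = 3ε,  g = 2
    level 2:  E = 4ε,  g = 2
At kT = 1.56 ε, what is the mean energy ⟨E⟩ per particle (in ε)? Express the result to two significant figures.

0.61 ε

Eᵢ/kT = 0, 1.923, 2.564.
Z = Σ gᵢe^(−Eᵢ/kT) = 2·e^(−0) + 2·e^(−1.923) + 2·e^(−2.564) = 2.000 + 0.2923 + 0.1540 = 2.446.
⟨E⟩ = Σ Eᵢ gᵢe^(−Eᵢ/kT) / Z = (0·2.000 + 3·0.2923 + 4·0.1540) / 2.446 = 0.61 ε.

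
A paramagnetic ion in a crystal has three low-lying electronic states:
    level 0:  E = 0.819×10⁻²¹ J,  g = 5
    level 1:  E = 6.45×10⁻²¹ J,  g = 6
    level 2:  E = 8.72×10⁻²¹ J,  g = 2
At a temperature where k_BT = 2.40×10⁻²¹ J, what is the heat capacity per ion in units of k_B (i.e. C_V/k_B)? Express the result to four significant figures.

0.6229

Eᵢ/kT = 0.341250, 2.68750, 3.63333.
Z = Σ gᵢe^(−Eᵢ/kT) = 5·e^(−0.341250) + 6·e^(−2.68750) + 2·e^(−3.63333) = 3.55441 + 0.408305 + 0.0528561 = 4.01557.
⟨E⟩ = 1.49556, ⟨E²⟩ = 5.82477.
C_V/k_B = (⟨E²⟩ − ⟨E⟩²)/(kT)² = (5.82477 − 2.23670)/5.76000 = 0.6229.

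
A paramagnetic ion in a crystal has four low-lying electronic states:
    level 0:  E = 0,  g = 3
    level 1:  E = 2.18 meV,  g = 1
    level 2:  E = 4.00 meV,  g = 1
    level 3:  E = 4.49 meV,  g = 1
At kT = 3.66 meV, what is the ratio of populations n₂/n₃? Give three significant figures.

n₂/n₃ = (g₂/g₃) exp[−(E₂−E₃)/kT] = (1/1) × exp(−(-0.49 meV)/(3.66 meV)) = (1/1) × exp(0.13388) = 1.14.

1.14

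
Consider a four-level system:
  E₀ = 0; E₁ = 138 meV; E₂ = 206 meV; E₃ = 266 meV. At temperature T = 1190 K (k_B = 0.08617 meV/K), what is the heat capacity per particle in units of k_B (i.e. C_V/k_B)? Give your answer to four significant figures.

k_BT = 0.08617 × 1190 K = 102.542 meV.
Eᵢ/kT = 0, 1.34579, 2.00893, 2.59406.
Z = Σ e^(−Eᵢ/kT) = e^(−0) + e^(−1.34579) + e^(−2.00893) + e^(−2.59406) = 1.00000 + 0.260334 + 0.134132 + 0.0747161 = 1.46918.
⟨E⟩ = 56.7880 meV, ⟨E²⟩ = 10847.2 meV².
C_V/k_B = (⟨E²⟩ − ⟨E⟩²)/(kT)² = (10847.2 − 3224.88)/10514.9 = 0.7249.

0.7249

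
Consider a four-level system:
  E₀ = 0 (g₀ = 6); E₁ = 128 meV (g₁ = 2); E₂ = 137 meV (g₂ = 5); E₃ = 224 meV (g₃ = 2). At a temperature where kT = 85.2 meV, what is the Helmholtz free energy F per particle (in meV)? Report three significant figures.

Eᵢ/kT = 0, 1.5023, 1.6080, 2.6291.
Z = Σ gᵢe^(−Eᵢ/kT) = 6·e^(−0) + 2·e^(−1.5023) + 5·e^(−1.6080) + 2·e^(−2.6291) = 6.0000 + 0.44524 + 1.0014 + 0.14429 = 7.5909.
F = −kT ln Z = −85.2 × ln(7.5909) = −85.2 × 2.0270 = -173 meV.

-173 meV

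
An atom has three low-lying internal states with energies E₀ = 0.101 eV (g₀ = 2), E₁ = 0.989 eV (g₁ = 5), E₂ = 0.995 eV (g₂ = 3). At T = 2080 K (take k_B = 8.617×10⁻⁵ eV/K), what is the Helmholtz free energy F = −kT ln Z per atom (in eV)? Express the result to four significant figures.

k_BT = 8.617×10⁻⁵ × 2080 K = 0.179234 eV.
Eᵢ/kT = 0.563509, 5.51793, 5.55140.
Z = Σ gᵢe^(−Eᵢ/kT) = 2·e^(−0.563509) + 5·e^(−5.51793) + 3·e^(−5.55140) = 1.13842 + 0.0200707 + 0.0116461 = 1.17014.
F = −kT ln Z = −0.179234 × ln(1.17014) = −0.179234 × 0.157123 = -0.02816 eV.

-0.02816 eV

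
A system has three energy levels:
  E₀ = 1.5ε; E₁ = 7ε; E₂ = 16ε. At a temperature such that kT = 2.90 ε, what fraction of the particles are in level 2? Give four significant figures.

0.005825

Eᵢ/kT = 0.517241, 2.41379, 5.51724.
Z = Σ e^(−Eᵢ/kT) = e^(−0.517241) + e^(−2.41379) + e^(−5.51724) = 0.596163 + 0.0894755 + 0.00401692 = 0.689655.
P₂ = e^(−E₂/kT) / Z = 0.00401692/0.689655 = 0.005825.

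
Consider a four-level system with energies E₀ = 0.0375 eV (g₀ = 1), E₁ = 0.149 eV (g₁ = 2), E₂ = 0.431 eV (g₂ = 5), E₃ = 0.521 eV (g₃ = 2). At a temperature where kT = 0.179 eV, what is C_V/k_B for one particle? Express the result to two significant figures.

0.81

Eᵢ/kT = 0.2095, 0.8324, 2.408, 2.911.
Z = Σ gᵢe^(−Eᵢ/kT) = 1·e^(−0.2095) + 2·e^(−0.8324) + 5·e^(−2.408) + 2·e^(−2.911) = 0.8110 + 0.8700 + 0.4500 + 0.1088 = 2.240.
⟨E⟩ = 0.1833 eV, ⟨E²⟩ = 0.05963 eV².
C_V/k_B = (⟨E²⟩ − ⟨E⟩²)/(kT)² = (0.05963 − 0.03360)/0.03204 = 0.81.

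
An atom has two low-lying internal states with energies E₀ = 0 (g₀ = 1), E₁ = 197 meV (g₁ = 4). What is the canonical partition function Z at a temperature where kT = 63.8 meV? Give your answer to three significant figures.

Eᵢ/kT = 0, 3.0878.
Z = Σ gᵢe^(−Eᵢ/kT) = 1·e^(−0) + 4·e^(−3.0878) = 1.0000 + 0.18241 = 1.1824.

Z = 1.18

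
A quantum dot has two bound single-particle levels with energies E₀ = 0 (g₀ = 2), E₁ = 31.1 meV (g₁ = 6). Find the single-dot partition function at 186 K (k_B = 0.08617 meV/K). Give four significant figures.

k_BT = 0.08617 × 186 K = 16.0276 meV.
Eᵢ/kT = 0, 1.94040.
Z = Σ gᵢe^(−Eᵢ/kT) = 2·e^(−0) + 6·e^(−1.94040) = 2.00000 + 0.861879 = 2.86188.

Z = 2.862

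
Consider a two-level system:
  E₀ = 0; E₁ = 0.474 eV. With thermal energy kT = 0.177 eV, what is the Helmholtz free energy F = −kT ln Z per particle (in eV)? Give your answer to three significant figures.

Eᵢ/kT = 0, 2.6780.
Z = Σ e^(−Eᵢ/kT) = e^(−0) + e^(−2.6780) = 1.0000 + 0.068700 = 1.0687.
F = −kT ln Z = −0.177 × ln(1.0687) = −0.177 × 0.066443 = -0.0118 eV.

-0.0118 eV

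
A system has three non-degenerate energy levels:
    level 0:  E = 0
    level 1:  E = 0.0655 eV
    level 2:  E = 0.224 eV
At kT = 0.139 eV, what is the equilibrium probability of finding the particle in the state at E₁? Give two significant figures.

Eᵢ/kT = 0, 0.4712, 1.612.
Z = Σ e^(−Eᵢ/kT) = e^(−0) + e^(−0.4712) + e^(−1.612) = 1.000 + 0.6243 + 0.1995 = 1.824.
P₁ = e^(−E₁/kT) / Z = 0.6243/1.824 = 0.34.

0.34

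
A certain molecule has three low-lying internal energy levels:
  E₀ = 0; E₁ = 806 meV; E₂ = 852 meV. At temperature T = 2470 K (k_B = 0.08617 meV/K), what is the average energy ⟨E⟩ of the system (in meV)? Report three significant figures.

k_BT = 0.08617 × 2470 K = 212.84 meV.
Eᵢ/kT = 0, 3.7869, 4.0030.
Z = Σ e^(−Eᵢ/kT) = e^(−0) + e^(−3.7869) + e^(−4.0030) = 1.0000 + 0.022666 + 0.018261 = 1.0409.
⟨E⟩ = Σ Eᵢ e^(−Eᵢ/kT) / Z = (0·1.0000 + 806·0.022666 + 852·0.018261) / 1.0409 = 32.5 meV.

32.5 meV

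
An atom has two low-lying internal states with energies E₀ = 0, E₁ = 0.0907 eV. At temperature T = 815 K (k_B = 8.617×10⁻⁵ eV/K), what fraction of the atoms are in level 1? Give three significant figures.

0.216

k_BT = 8.617×10⁻⁵ × 815 K = 0.070229 eV.
Eᵢ/kT = 0, 1.2915.
Z = Σ e^(−Eᵢ/kT) = e^(−0) + e^(−1.2915) = 1.0000 + 0.27486 = 1.2749.
P₁ = e^(−E₁/kT) / Z = 0.27486/1.2749 = 0.216.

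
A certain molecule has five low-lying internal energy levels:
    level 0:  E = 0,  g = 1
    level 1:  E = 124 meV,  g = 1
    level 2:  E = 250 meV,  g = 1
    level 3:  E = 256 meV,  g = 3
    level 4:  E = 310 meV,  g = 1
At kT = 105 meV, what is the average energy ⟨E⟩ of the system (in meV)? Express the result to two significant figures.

84 meV

Eᵢ/kT = 0, 1.181, 2.381, 2.438, 2.952.
Z = Σ gᵢe^(−Eᵢ/kT) = 1·e^(−0) + 1·e^(−1.181) + 1·e^(−2.381) + 3·e^(−2.438) + 1·e^(−2.952) = 1.000 + 0.3070 + 0.09246 + 0.2620 + 0.05224 = 1.714.
⟨E⟩ = Σ Eᵢ gᵢe^(−Eᵢ/kT) / Z = (0·1.000 + 124·0.3070 + 250·0.09246 + 256·0.2620 + 310·0.05224) / 1.714 = 84 meV.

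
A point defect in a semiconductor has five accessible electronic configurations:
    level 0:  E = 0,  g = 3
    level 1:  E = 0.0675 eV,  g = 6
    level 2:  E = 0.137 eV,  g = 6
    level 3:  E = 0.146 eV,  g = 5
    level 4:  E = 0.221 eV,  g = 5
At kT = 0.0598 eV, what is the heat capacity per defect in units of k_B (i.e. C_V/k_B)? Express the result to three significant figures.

Eᵢ/kT = 0, 1.1288, 2.2910, 2.4415, 3.6957.
Z = Σ gᵢe^(−Eᵢ/kT) = 3·e^(−0) + 6·e^(−1.1288) + 6·e^(−2.2910) + 5·e^(−2.4415) + 5·e^(−3.6957) = 3.0000 + 1.9405 + 0.60699 + 0.43515 + 0.12415 = 6.1068.
⟨E⟩ = 0.049962 eV, ⟨E²⟩ = 0.0058252 eV².
C_V/k_B = (⟨E²⟩ − ⟨E⟩²)/(kT)² = (0.0058252 − 0.0024962)/0.0035760 = 0.931.

0.931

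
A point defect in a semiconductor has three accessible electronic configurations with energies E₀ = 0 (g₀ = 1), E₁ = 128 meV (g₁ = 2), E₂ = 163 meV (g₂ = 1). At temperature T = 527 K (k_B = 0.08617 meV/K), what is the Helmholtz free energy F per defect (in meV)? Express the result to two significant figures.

k_BT = 0.08617 × 527 K = 45.41 meV.
Eᵢ/kT = 0, 2.819, 3.590.
Z = Σ gᵢe^(−Eᵢ/kT) = 1·e^(−0) + 2·e^(−2.819) + 1·e^(−3.590) = 1.000 + 0.1193 + 0.02760 = 1.147.
F = −kT ln Z = −45.41 × ln(1.147) = −45.41 × 0.1371 = -6.2 meV.

-6.2 meV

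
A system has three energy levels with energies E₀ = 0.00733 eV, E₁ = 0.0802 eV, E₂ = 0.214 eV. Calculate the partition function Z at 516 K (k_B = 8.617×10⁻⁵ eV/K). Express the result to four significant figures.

k_BT = 8.617×10⁻⁵ × 516 K = 0.0444637 eV.
Eᵢ/kT = 0.164854, 1.80372, 4.81291.
Z = Σ e^(−Eᵢ/kT) = e^(−0.164854) + e^(−1.80372) + e^(−4.81291) = 0.848018 + 0.164685 + 0.00812418 = 1.02083.

Z = 1.021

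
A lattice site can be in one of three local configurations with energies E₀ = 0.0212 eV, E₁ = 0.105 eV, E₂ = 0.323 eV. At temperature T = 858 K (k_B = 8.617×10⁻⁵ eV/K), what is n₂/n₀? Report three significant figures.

k_BT = 8.617×10⁻⁵ × 858 K = 0.073934 eV.
n₂/n₀ = exp[−(E₂−E₀)/kT] = exp(−(0.3018 eV)/(0.073934 eV)) = exp(-4.0820) = 0.0169.

0.0169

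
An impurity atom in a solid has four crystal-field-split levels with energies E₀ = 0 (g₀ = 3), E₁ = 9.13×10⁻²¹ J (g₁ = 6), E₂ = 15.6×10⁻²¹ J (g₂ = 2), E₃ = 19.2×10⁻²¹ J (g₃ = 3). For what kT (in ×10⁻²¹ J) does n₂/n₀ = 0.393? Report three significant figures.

29.5 ×10⁻²¹ J

n₂/n₀ = (g₂/g₀) exp[−(E₂−E₀)/kT] = 0.393.
⇒ (E₂−E₀)/kT = ln((2/3)/0.393) = ln(1.6964) = 0.52851.
kT = 15.6 ×10⁻²¹ J / 0.52851 = 29.5 ×10⁻²¹ J.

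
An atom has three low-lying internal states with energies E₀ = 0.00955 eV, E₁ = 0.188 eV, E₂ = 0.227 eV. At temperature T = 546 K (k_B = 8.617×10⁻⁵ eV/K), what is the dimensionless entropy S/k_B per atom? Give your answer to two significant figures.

0.16

k_BT = 8.617×10⁻⁵ × 546 K = 0.04705 eV.
Eᵢ/kT = 0.2030, 3.996, 4.825.
Z = Σ e^(−Eᵢ/kT) = e^(−0.2030) + e^(−3.996) + e^(−4.825) = 0.8163 + 0.01839 + 0.008027 = 0.8427.
⟨E⟩ = Σ EᵢPᵢ = 0.01552 eV.
S/k_B = ln Z + ⟨E⟩/kT = ln(0.8427) + 0.01552/0.04705 = -0.1711 + 0.3299 = 0.16.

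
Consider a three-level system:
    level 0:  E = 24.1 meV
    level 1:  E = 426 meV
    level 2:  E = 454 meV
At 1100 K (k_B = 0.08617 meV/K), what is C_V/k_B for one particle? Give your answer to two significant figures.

0.46

k_BT = 0.08617 × 1100 K = 94.79 meV.
Eᵢ/kT = 0.2542, 4.494, 4.790.
Z = Σ e^(−Eᵢ/kT) = e^(−0.2542) + e^(−4.494) + e^(−4.790) = 0.7755 + 0.01118 + 0.008312 = 0.7950.
⟨E⟩ = 34.25 meV, ⟨E²⟩ = 5274 meV².
C_V/k_B = (⟨E²⟩ − ⟨E⟩²)/(kT)² = (5274 − 1173)/8985 = 0.46.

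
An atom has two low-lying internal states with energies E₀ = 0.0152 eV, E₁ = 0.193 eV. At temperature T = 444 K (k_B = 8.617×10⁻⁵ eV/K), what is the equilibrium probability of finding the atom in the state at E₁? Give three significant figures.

0.00950

k_BT = 8.617×10⁻⁵ × 444 K = 0.038259 eV.
Eᵢ/kT = 0.39729, 5.0446.
Z = Σ e^(−Eᵢ/kT) = e^(−0.39729) + e^(−5.0446) = 0.67214 + 0.0064440 = 0.67858.
P₁ = e^(−E₁/kT) / Z = 0.0064440/0.67858 = 0.00950.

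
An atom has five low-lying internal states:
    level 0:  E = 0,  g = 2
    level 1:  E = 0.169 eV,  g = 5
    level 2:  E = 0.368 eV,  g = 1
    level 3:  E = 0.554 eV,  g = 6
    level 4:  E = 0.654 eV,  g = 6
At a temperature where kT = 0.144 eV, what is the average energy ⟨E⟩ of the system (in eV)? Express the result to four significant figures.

Eᵢ/kT = 0, 1.17361, 2.55556, 3.84722, 4.54167.
Z = Σ gᵢe^(−Eᵢ/kT) = 2·e^(−0) + 5·e^(−1.17361) + 1·e^(−2.55556) + 6·e^(−3.84722) + 6·e^(−4.54167) = 2.00000 + 1.54624 + 0.0776487 + 0.128034 + 0.0639336 = 3.81586.
⟨E⟩ = Σ Eᵢ gᵢe^(−Eᵢ/kT) / Z = (0·2.00000 + 0.169·1.54624 + 0.368·0.0776487 + 0.554·0.128034 + 0.654·0.0639336) / 3.81586 = 0.1055 eV.

0.1055 eV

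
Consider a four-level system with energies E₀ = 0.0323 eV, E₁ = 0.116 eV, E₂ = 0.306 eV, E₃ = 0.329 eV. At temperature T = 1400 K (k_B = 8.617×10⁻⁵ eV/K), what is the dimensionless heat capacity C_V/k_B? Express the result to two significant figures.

k_BT = 8.617×10⁻⁵ × 1400 K = 0.1206 eV.
Eᵢ/kT = 0.2678, 0.9619, 2.537, 2.728.
Z = Σ e^(−Eᵢ/kT) = e^(−0.2678) + e^(−0.9619) + e^(−2.537) + e^(−2.728) = 0.7651 + 0.3822 + 0.07910 + 0.06535 = 1.292.
⟨E⟩ = 0.08882 eV, ⟨E²⟩ = 0.01581 eV².
C_V/k_B = (⟨E²⟩ − ⟨E⟩²)/(kT)² = (0.01581 − 0.007889)/0.01454 = 0.54.

0.54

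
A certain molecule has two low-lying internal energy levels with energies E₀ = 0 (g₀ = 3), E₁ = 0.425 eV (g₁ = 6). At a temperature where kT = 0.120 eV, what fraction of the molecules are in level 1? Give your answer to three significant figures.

Eᵢ/kT = 0, 3.5417.
Z = Σ gᵢe^(−Eᵢ/kT) = 3·e^(−0) + 6·e^(−3.5417) = 3.0000 + 0.17378 = 3.1738.
P₁ = g₁ e^(−E₁/kT) / Z = 0.17378/3.1738 = 0.0548.

0.0548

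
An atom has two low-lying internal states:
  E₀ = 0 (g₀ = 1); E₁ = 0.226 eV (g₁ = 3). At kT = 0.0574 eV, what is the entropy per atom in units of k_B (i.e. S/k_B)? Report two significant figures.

Eᵢ/kT = 0, 3.937.
Z = Σ gᵢe^(−Eᵢ/kT) = 1·e^(−0) + 3·e^(−3.937) = 1.000 + 0.05852 = 1.059.
⟨E⟩ = Σ EᵢPᵢ = 0.01249 eV.
S/k_B = ln Z + ⟨E⟩/kT = ln(1.059) + 0.01249/0.0574 = 0.05733 + 0.2176 = 0.27.

0.27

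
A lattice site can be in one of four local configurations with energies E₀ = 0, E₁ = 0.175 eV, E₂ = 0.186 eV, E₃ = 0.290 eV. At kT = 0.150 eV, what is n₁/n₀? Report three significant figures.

n₁/n₀ = exp[−(E₁−E₀)/kT] = exp(−(0.175 eV)/(0.150 eV)) = exp(-1.1667) = 0.311.

0.311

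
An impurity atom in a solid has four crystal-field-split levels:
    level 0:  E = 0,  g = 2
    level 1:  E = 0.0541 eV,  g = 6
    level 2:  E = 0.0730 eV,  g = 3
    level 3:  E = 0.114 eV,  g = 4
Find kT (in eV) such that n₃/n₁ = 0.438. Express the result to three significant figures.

n₃/n₁ = (g₃/g₁) exp[−(E₃−E₁)/kT] = 0.438.
⇒ (E₃−E₁)/kT = ln((4/6)/0.438) = ln(1.5221) = 0.42009.
kT = 0.0599 eV / 0.42009 = 0.143 eV.

0.143 eV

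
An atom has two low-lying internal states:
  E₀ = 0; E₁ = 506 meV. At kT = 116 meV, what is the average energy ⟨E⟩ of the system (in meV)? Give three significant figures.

6.37 meV

Eᵢ/kT = 0, 4.3621.
Z = Σ e^(−Eᵢ/kT) = e^(−0) + e^(−4.3621) = 1.0000 + 0.012752 = 1.0128.
⟨E⟩ = Σ Eᵢ e^(−Eᵢ/kT) / Z = (0·1.0000 + 506·0.012752) / 1.0128 = 6.37 meV.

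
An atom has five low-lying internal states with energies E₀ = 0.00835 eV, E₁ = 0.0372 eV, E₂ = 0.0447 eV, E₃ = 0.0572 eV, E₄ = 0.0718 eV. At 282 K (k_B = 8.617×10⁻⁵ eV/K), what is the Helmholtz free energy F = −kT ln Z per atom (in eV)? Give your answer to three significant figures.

-0.00506 eV

k_BT = 8.617×10⁻⁵ × 282 K = 0.024300 eV.
Eᵢ/kT = 0.34362, 1.5309, 1.8395, 2.3539, 2.9547.
Z = Σ e^(−Eᵢ/kT) = e^(−0.34362) + e^(−1.5309) + e^(−1.8395) + e^(−2.3539) + e^(−2.9547) = 0.70920 + 0.21634 + 0.15890 + 0.094998 + 0.052094 = 1.2315.
F = −kT ln Z = −0.024300 × ln(1.2315) = −0.024300 × 0.20823 = -0.00506 eV.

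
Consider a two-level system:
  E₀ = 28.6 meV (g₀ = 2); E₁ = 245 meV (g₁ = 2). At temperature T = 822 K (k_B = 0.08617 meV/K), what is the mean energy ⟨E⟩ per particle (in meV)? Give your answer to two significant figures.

38 meV

k_BT = 0.08617 × 822 K = 70.83 meV.
Eᵢ/kT = 0.4038, 3.459.
Z = Σ gᵢe^(−Eᵢ/kT) = 2·e^(−0.4038) + 2·e^(−3.459) = 1.336 + 0.06292 = 1.399.
⟨E⟩ = Σ Eᵢ gᵢe^(−Eᵢ/kT) / Z = (28.6·1.336 + 245·0.06292) / 1.399 = 38 meV.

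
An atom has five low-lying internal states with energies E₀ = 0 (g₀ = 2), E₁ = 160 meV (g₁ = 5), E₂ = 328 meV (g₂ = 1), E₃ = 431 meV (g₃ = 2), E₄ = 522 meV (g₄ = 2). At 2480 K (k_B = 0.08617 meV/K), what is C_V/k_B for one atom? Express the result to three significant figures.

k_BT = 0.08617 × 2480 K = 213.70 meV.
Eᵢ/kT = 0, 0.74871, 1.5349, 2.0168, 2.4427.
Z = Σ gᵢe^(−Eᵢ/kT) = 2·e^(−0) + 5·e^(−0.74871) + 1·e^(−1.5349) + 2·e^(−2.0168) + 2·e^(−2.4427) = 2.0000 + 2.3649 + 0.21548 + 0.26616 + 0.17385 = 5.0204.
⟨E⟩ = 130.37 meV, ⟨E²⟩ = 35961 meV².
C_V/k_B = (⟨E²⟩ − ⟨E⟩²)/(kT)² = (35961 − 16996)/45668 = 0.415.

0.415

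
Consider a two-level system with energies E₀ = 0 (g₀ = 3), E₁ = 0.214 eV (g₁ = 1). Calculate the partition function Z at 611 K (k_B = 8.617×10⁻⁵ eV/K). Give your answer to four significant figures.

Z = 3.017

k_BT = 8.617×10⁻⁵ × 611 K = 0.0526499 eV.
Eᵢ/kT = 0, 4.06459.
Z = Σ gᵢe^(−Eᵢ/kT) = 3·e^(−0) + 1·e^(−4.06459) = 3.00000 + 0.0171700 = 3.01717.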